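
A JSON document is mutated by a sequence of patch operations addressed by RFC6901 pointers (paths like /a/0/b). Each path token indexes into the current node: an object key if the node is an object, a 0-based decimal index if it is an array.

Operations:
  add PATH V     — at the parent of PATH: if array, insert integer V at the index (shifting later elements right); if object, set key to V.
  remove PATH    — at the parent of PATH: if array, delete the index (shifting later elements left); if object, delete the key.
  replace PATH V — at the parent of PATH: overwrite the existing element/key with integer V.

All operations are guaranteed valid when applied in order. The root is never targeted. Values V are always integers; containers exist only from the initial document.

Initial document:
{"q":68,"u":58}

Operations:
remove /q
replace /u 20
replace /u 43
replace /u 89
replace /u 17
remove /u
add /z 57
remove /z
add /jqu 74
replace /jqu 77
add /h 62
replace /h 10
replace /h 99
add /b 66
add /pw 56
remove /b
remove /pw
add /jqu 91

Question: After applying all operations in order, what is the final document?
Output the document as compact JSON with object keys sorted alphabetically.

Answer: {"h":99,"jqu":91}

Derivation:
After op 1 (remove /q): {"u":58}
After op 2 (replace /u 20): {"u":20}
After op 3 (replace /u 43): {"u":43}
After op 4 (replace /u 89): {"u":89}
After op 5 (replace /u 17): {"u":17}
After op 6 (remove /u): {}
After op 7 (add /z 57): {"z":57}
After op 8 (remove /z): {}
After op 9 (add /jqu 74): {"jqu":74}
After op 10 (replace /jqu 77): {"jqu":77}
After op 11 (add /h 62): {"h":62,"jqu":77}
After op 12 (replace /h 10): {"h":10,"jqu":77}
After op 13 (replace /h 99): {"h":99,"jqu":77}
After op 14 (add /b 66): {"b":66,"h":99,"jqu":77}
After op 15 (add /pw 56): {"b":66,"h":99,"jqu":77,"pw":56}
After op 16 (remove /b): {"h":99,"jqu":77,"pw":56}
After op 17 (remove /pw): {"h":99,"jqu":77}
After op 18 (add /jqu 91): {"h":99,"jqu":91}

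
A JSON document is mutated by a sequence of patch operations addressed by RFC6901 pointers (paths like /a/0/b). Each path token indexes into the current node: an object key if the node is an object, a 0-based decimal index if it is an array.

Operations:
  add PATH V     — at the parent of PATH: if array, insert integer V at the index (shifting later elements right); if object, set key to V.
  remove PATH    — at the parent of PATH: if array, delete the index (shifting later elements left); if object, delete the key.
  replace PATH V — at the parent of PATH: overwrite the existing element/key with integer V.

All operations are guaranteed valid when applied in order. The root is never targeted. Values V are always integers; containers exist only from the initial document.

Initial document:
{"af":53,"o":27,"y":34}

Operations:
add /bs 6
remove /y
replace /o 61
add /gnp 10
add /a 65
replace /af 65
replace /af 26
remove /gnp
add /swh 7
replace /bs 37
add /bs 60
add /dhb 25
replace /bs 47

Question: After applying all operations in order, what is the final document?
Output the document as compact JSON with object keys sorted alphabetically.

Answer: {"a":65,"af":26,"bs":47,"dhb":25,"o":61,"swh":7}

Derivation:
After op 1 (add /bs 6): {"af":53,"bs":6,"o":27,"y":34}
After op 2 (remove /y): {"af":53,"bs":6,"o":27}
After op 3 (replace /o 61): {"af":53,"bs":6,"o":61}
After op 4 (add /gnp 10): {"af":53,"bs":6,"gnp":10,"o":61}
After op 5 (add /a 65): {"a":65,"af":53,"bs":6,"gnp":10,"o":61}
After op 6 (replace /af 65): {"a":65,"af":65,"bs":6,"gnp":10,"o":61}
After op 7 (replace /af 26): {"a":65,"af":26,"bs":6,"gnp":10,"o":61}
After op 8 (remove /gnp): {"a":65,"af":26,"bs":6,"o":61}
After op 9 (add /swh 7): {"a":65,"af":26,"bs":6,"o":61,"swh":7}
After op 10 (replace /bs 37): {"a":65,"af":26,"bs":37,"o":61,"swh":7}
After op 11 (add /bs 60): {"a":65,"af":26,"bs":60,"o":61,"swh":7}
After op 12 (add /dhb 25): {"a":65,"af":26,"bs":60,"dhb":25,"o":61,"swh":7}
After op 13 (replace /bs 47): {"a":65,"af":26,"bs":47,"dhb":25,"o":61,"swh":7}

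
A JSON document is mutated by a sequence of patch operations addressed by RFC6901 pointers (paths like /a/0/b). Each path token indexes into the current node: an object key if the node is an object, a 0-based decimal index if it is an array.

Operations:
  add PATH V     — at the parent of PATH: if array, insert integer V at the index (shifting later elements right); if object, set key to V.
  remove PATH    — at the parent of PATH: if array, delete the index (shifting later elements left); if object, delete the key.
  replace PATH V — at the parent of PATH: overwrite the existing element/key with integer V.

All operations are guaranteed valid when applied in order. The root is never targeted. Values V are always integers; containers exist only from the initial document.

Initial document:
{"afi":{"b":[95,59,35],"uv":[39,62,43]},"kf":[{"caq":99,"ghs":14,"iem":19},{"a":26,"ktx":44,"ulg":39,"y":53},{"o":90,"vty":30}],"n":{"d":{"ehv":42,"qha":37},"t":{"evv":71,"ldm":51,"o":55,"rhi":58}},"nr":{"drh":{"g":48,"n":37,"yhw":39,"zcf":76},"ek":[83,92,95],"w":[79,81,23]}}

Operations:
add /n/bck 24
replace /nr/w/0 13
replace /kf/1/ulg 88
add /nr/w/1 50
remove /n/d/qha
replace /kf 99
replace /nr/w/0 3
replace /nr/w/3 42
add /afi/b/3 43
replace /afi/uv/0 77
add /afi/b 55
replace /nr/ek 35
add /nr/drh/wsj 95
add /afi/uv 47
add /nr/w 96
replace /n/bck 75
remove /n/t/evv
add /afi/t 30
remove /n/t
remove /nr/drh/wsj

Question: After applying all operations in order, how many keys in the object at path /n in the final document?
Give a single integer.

After op 1 (add /n/bck 24): {"afi":{"b":[95,59,35],"uv":[39,62,43]},"kf":[{"caq":99,"ghs":14,"iem":19},{"a":26,"ktx":44,"ulg":39,"y":53},{"o":90,"vty":30}],"n":{"bck":24,"d":{"ehv":42,"qha":37},"t":{"evv":71,"ldm":51,"o":55,"rhi":58}},"nr":{"drh":{"g":48,"n":37,"yhw":39,"zcf":76},"ek":[83,92,95],"w":[79,81,23]}}
After op 2 (replace /nr/w/0 13): {"afi":{"b":[95,59,35],"uv":[39,62,43]},"kf":[{"caq":99,"ghs":14,"iem":19},{"a":26,"ktx":44,"ulg":39,"y":53},{"o":90,"vty":30}],"n":{"bck":24,"d":{"ehv":42,"qha":37},"t":{"evv":71,"ldm":51,"o":55,"rhi":58}},"nr":{"drh":{"g":48,"n":37,"yhw":39,"zcf":76},"ek":[83,92,95],"w":[13,81,23]}}
After op 3 (replace /kf/1/ulg 88): {"afi":{"b":[95,59,35],"uv":[39,62,43]},"kf":[{"caq":99,"ghs":14,"iem":19},{"a":26,"ktx":44,"ulg":88,"y":53},{"o":90,"vty":30}],"n":{"bck":24,"d":{"ehv":42,"qha":37},"t":{"evv":71,"ldm":51,"o":55,"rhi":58}},"nr":{"drh":{"g":48,"n":37,"yhw":39,"zcf":76},"ek":[83,92,95],"w":[13,81,23]}}
After op 4 (add /nr/w/1 50): {"afi":{"b":[95,59,35],"uv":[39,62,43]},"kf":[{"caq":99,"ghs":14,"iem":19},{"a":26,"ktx":44,"ulg":88,"y":53},{"o":90,"vty":30}],"n":{"bck":24,"d":{"ehv":42,"qha":37},"t":{"evv":71,"ldm":51,"o":55,"rhi":58}},"nr":{"drh":{"g":48,"n":37,"yhw":39,"zcf":76},"ek":[83,92,95],"w":[13,50,81,23]}}
After op 5 (remove /n/d/qha): {"afi":{"b":[95,59,35],"uv":[39,62,43]},"kf":[{"caq":99,"ghs":14,"iem":19},{"a":26,"ktx":44,"ulg":88,"y":53},{"o":90,"vty":30}],"n":{"bck":24,"d":{"ehv":42},"t":{"evv":71,"ldm":51,"o":55,"rhi":58}},"nr":{"drh":{"g":48,"n":37,"yhw":39,"zcf":76},"ek":[83,92,95],"w":[13,50,81,23]}}
After op 6 (replace /kf 99): {"afi":{"b":[95,59,35],"uv":[39,62,43]},"kf":99,"n":{"bck":24,"d":{"ehv":42},"t":{"evv":71,"ldm":51,"o":55,"rhi":58}},"nr":{"drh":{"g":48,"n":37,"yhw":39,"zcf":76},"ek":[83,92,95],"w":[13,50,81,23]}}
After op 7 (replace /nr/w/0 3): {"afi":{"b":[95,59,35],"uv":[39,62,43]},"kf":99,"n":{"bck":24,"d":{"ehv":42},"t":{"evv":71,"ldm":51,"o":55,"rhi":58}},"nr":{"drh":{"g":48,"n":37,"yhw":39,"zcf":76},"ek":[83,92,95],"w":[3,50,81,23]}}
After op 8 (replace /nr/w/3 42): {"afi":{"b":[95,59,35],"uv":[39,62,43]},"kf":99,"n":{"bck":24,"d":{"ehv":42},"t":{"evv":71,"ldm":51,"o":55,"rhi":58}},"nr":{"drh":{"g":48,"n":37,"yhw":39,"zcf":76},"ek":[83,92,95],"w":[3,50,81,42]}}
After op 9 (add /afi/b/3 43): {"afi":{"b":[95,59,35,43],"uv":[39,62,43]},"kf":99,"n":{"bck":24,"d":{"ehv":42},"t":{"evv":71,"ldm":51,"o":55,"rhi":58}},"nr":{"drh":{"g":48,"n":37,"yhw":39,"zcf":76},"ek":[83,92,95],"w":[3,50,81,42]}}
After op 10 (replace /afi/uv/0 77): {"afi":{"b":[95,59,35,43],"uv":[77,62,43]},"kf":99,"n":{"bck":24,"d":{"ehv":42},"t":{"evv":71,"ldm":51,"o":55,"rhi":58}},"nr":{"drh":{"g":48,"n":37,"yhw":39,"zcf":76},"ek":[83,92,95],"w":[3,50,81,42]}}
After op 11 (add /afi/b 55): {"afi":{"b":55,"uv":[77,62,43]},"kf":99,"n":{"bck":24,"d":{"ehv":42},"t":{"evv":71,"ldm":51,"o":55,"rhi":58}},"nr":{"drh":{"g":48,"n":37,"yhw":39,"zcf":76},"ek":[83,92,95],"w":[3,50,81,42]}}
After op 12 (replace /nr/ek 35): {"afi":{"b":55,"uv":[77,62,43]},"kf":99,"n":{"bck":24,"d":{"ehv":42},"t":{"evv":71,"ldm":51,"o":55,"rhi":58}},"nr":{"drh":{"g":48,"n":37,"yhw":39,"zcf":76},"ek":35,"w":[3,50,81,42]}}
After op 13 (add /nr/drh/wsj 95): {"afi":{"b":55,"uv":[77,62,43]},"kf":99,"n":{"bck":24,"d":{"ehv":42},"t":{"evv":71,"ldm":51,"o":55,"rhi":58}},"nr":{"drh":{"g":48,"n":37,"wsj":95,"yhw":39,"zcf":76},"ek":35,"w":[3,50,81,42]}}
After op 14 (add /afi/uv 47): {"afi":{"b":55,"uv":47},"kf":99,"n":{"bck":24,"d":{"ehv":42},"t":{"evv":71,"ldm":51,"o":55,"rhi":58}},"nr":{"drh":{"g":48,"n":37,"wsj":95,"yhw":39,"zcf":76},"ek":35,"w":[3,50,81,42]}}
After op 15 (add /nr/w 96): {"afi":{"b":55,"uv":47},"kf":99,"n":{"bck":24,"d":{"ehv":42},"t":{"evv":71,"ldm":51,"o":55,"rhi":58}},"nr":{"drh":{"g":48,"n":37,"wsj":95,"yhw":39,"zcf":76},"ek":35,"w":96}}
After op 16 (replace /n/bck 75): {"afi":{"b":55,"uv":47},"kf":99,"n":{"bck":75,"d":{"ehv":42},"t":{"evv":71,"ldm":51,"o":55,"rhi":58}},"nr":{"drh":{"g":48,"n":37,"wsj":95,"yhw":39,"zcf":76},"ek":35,"w":96}}
After op 17 (remove /n/t/evv): {"afi":{"b":55,"uv":47},"kf":99,"n":{"bck":75,"d":{"ehv":42},"t":{"ldm":51,"o":55,"rhi":58}},"nr":{"drh":{"g":48,"n":37,"wsj":95,"yhw":39,"zcf":76},"ek":35,"w":96}}
After op 18 (add /afi/t 30): {"afi":{"b":55,"t":30,"uv":47},"kf":99,"n":{"bck":75,"d":{"ehv":42},"t":{"ldm":51,"o":55,"rhi":58}},"nr":{"drh":{"g":48,"n":37,"wsj":95,"yhw":39,"zcf":76},"ek":35,"w":96}}
After op 19 (remove /n/t): {"afi":{"b":55,"t":30,"uv":47},"kf":99,"n":{"bck":75,"d":{"ehv":42}},"nr":{"drh":{"g":48,"n":37,"wsj":95,"yhw":39,"zcf":76},"ek":35,"w":96}}
After op 20 (remove /nr/drh/wsj): {"afi":{"b":55,"t":30,"uv":47},"kf":99,"n":{"bck":75,"d":{"ehv":42}},"nr":{"drh":{"g":48,"n":37,"yhw":39,"zcf":76},"ek":35,"w":96}}
Size at path /n: 2

Answer: 2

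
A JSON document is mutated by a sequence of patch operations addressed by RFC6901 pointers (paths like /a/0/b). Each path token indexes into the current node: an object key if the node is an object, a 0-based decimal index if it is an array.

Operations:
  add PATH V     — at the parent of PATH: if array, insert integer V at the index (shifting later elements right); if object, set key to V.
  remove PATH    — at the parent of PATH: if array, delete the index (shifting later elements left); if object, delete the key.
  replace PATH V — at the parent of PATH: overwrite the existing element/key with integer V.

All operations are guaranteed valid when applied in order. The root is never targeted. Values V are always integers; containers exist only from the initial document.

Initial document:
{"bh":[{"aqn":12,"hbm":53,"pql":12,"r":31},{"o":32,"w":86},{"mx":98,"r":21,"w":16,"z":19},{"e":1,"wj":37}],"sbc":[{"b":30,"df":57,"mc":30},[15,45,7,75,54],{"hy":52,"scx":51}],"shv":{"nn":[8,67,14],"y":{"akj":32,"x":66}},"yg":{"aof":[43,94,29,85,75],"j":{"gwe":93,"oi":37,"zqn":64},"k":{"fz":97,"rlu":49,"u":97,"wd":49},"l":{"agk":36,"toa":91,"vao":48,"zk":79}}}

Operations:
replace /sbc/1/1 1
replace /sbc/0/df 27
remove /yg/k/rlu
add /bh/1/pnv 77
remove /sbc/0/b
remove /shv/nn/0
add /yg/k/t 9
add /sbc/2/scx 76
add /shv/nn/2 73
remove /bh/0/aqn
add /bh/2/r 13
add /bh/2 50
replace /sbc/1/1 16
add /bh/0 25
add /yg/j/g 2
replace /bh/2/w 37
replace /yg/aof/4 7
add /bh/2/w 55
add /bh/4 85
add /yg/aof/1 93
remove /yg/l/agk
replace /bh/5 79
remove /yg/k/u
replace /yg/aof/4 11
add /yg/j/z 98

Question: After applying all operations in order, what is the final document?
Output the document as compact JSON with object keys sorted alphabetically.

Answer: {"bh":[25,{"hbm":53,"pql":12,"r":31},{"o":32,"pnv":77,"w":55},50,85,79,{"e":1,"wj":37}],"sbc":[{"df":27,"mc":30},[15,16,7,75,54],{"hy":52,"scx":76}],"shv":{"nn":[67,14,73],"y":{"akj":32,"x":66}},"yg":{"aof":[43,93,94,29,11,7],"j":{"g":2,"gwe":93,"oi":37,"z":98,"zqn":64},"k":{"fz":97,"t":9,"wd":49},"l":{"toa":91,"vao":48,"zk":79}}}

Derivation:
After op 1 (replace /sbc/1/1 1): {"bh":[{"aqn":12,"hbm":53,"pql":12,"r":31},{"o":32,"w":86},{"mx":98,"r":21,"w":16,"z":19},{"e":1,"wj":37}],"sbc":[{"b":30,"df":57,"mc":30},[15,1,7,75,54],{"hy":52,"scx":51}],"shv":{"nn":[8,67,14],"y":{"akj":32,"x":66}},"yg":{"aof":[43,94,29,85,75],"j":{"gwe":93,"oi":37,"zqn":64},"k":{"fz":97,"rlu":49,"u":97,"wd":49},"l":{"agk":36,"toa":91,"vao":48,"zk":79}}}
After op 3 (remove /yg/k/rlu): {"bh":[{"aqn":12,"hbm":53,"pql":12,"r":31},{"o":32,"w":86},{"mx":98,"r":21,"w":16,"z":19},{"e":1,"wj":37}],"sbc":[{"b":30,"df":27,"mc":30},[15,1,7,75,54],{"hy":52,"scx":51}],"shv":{"nn":[8,67,14],"y":{"akj":32,"x":66}},"yg":{"aof":[43,94,29,85,75],"j":{"gwe":93,"oi":37,"zqn":64},"k":{"fz":97,"u":97,"wd":49},"l":{"agk":36,"toa":91,"vao":48,"zk":79}}}
After op 5 (remove /sbc/0/b): {"bh":[{"aqn":12,"hbm":53,"pql":12,"r":31},{"o":32,"pnv":77,"w":86},{"mx":98,"r":21,"w":16,"z":19},{"e":1,"wj":37}],"sbc":[{"df":27,"mc":30},[15,1,7,75,54],{"hy":52,"scx":51}],"shv":{"nn":[8,67,14],"y":{"akj":32,"x":66}},"yg":{"aof":[43,94,29,85,75],"j":{"gwe":93,"oi":37,"zqn":64},"k":{"fz":97,"u":97,"wd":49},"l":{"agk":36,"toa":91,"vao":48,"zk":79}}}
After op 7 (add /yg/k/t 9): {"bh":[{"aqn":12,"hbm":53,"pql":12,"r":31},{"o":32,"pnv":77,"w":86},{"mx":98,"r":21,"w":16,"z":19},{"e":1,"wj":37}],"sbc":[{"df":27,"mc":30},[15,1,7,75,54],{"hy":52,"scx":51}],"shv":{"nn":[67,14],"y":{"akj":32,"x":66}},"yg":{"aof":[43,94,29,85,75],"j":{"gwe":93,"oi":37,"zqn":64},"k":{"fz":97,"t":9,"u":97,"wd":49},"l":{"agk":36,"toa":91,"vao":48,"zk":79}}}
After op 9 (add /shv/nn/2 73): {"bh":[{"aqn":12,"hbm":53,"pql":12,"r":31},{"o":32,"pnv":77,"w":86},{"mx":98,"r":21,"w":16,"z":19},{"e":1,"wj":37}],"sbc":[{"df":27,"mc":30},[15,1,7,75,54],{"hy":52,"scx":76}],"shv":{"nn":[67,14,73],"y":{"akj":32,"x":66}},"yg":{"aof":[43,94,29,85,75],"j":{"gwe":93,"oi":37,"zqn":64},"k":{"fz":97,"t":9,"u":97,"wd":49},"l":{"agk":36,"toa":91,"vao":48,"zk":79}}}
After op 11 (add /bh/2/r 13): {"bh":[{"hbm":53,"pql":12,"r":31},{"o":32,"pnv":77,"w":86},{"mx":98,"r":13,"w":16,"z":19},{"e":1,"wj":37}],"sbc":[{"df":27,"mc":30},[15,1,7,75,54],{"hy":52,"scx":76}],"shv":{"nn":[67,14,73],"y":{"akj":32,"x":66}},"yg":{"aof":[43,94,29,85,75],"j":{"gwe":93,"oi":37,"zqn":64},"k":{"fz":97,"t":9,"u":97,"wd":49},"l":{"agk":36,"toa":91,"vao":48,"zk":79}}}
After op 13 (replace /sbc/1/1 16): {"bh":[{"hbm":53,"pql":12,"r":31},{"o":32,"pnv":77,"w":86},50,{"mx":98,"r":13,"w":16,"z":19},{"e":1,"wj":37}],"sbc":[{"df":27,"mc":30},[15,16,7,75,54],{"hy":52,"scx":76}],"shv":{"nn":[67,14,73],"y":{"akj":32,"x":66}},"yg":{"aof":[43,94,29,85,75],"j":{"gwe":93,"oi":37,"zqn":64},"k":{"fz":97,"t":9,"u":97,"wd":49},"l":{"agk":36,"toa":91,"vao":48,"zk":79}}}
After op 15 (add /yg/j/g 2): {"bh":[25,{"hbm":53,"pql":12,"r":31},{"o":32,"pnv":77,"w":86},50,{"mx":98,"r":13,"w":16,"z":19},{"e":1,"wj":37}],"sbc":[{"df":27,"mc":30},[15,16,7,75,54],{"hy":52,"scx":76}],"shv":{"nn":[67,14,73],"y":{"akj":32,"x":66}},"yg":{"aof":[43,94,29,85,75],"j":{"g":2,"gwe":93,"oi":37,"zqn":64},"k":{"fz":97,"t":9,"u":97,"wd":49},"l":{"agk":36,"toa":91,"vao":48,"zk":79}}}
After op 17 (replace /yg/aof/4 7): {"bh":[25,{"hbm":53,"pql":12,"r":31},{"o":32,"pnv":77,"w":37},50,{"mx":98,"r":13,"w":16,"z":19},{"e":1,"wj":37}],"sbc":[{"df":27,"mc":30},[15,16,7,75,54],{"hy":52,"scx":76}],"shv":{"nn":[67,14,73],"y":{"akj":32,"x":66}},"yg":{"aof":[43,94,29,85,7],"j":{"g":2,"gwe":93,"oi":37,"zqn":64},"k":{"fz":97,"t":9,"u":97,"wd":49},"l":{"agk":36,"toa":91,"vao":48,"zk":79}}}
After op 19 (add /bh/4 85): {"bh":[25,{"hbm":53,"pql":12,"r":31},{"o":32,"pnv":77,"w":55},50,85,{"mx":98,"r":13,"w":16,"z":19},{"e":1,"wj":37}],"sbc":[{"df":27,"mc":30},[15,16,7,75,54],{"hy":52,"scx":76}],"shv":{"nn":[67,14,73],"y":{"akj":32,"x":66}},"yg":{"aof":[43,94,29,85,7],"j":{"g":2,"gwe":93,"oi":37,"zqn":64},"k":{"fz":97,"t":9,"u":97,"wd":49},"l":{"agk":36,"toa":91,"vao":48,"zk":79}}}
After op 21 (remove /yg/l/agk): {"bh":[25,{"hbm":53,"pql":12,"r":31},{"o":32,"pnv":77,"w":55},50,85,{"mx":98,"r":13,"w":16,"z":19},{"e":1,"wj":37}],"sbc":[{"df":27,"mc":30},[15,16,7,75,54],{"hy":52,"scx":76}],"shv":{"nn":[67,14,73],"y":{"akj":32,"x":66}},"yg":{"aof":[43,93,94,29,85,7],"j":{"g":2,"gwe":93,"oi":37,"zqn":64},"k":{"fz":97,"t":9,"u":97,"wd":49},"l":{"toa":91,"vao":48,"zk":79}}}
After op 23 (remove /yg/k/u): {"bh":[25,{"hbm":53,"pql":12,"r":31},{"o":32,"pnv":77,"w":55},50,85,79,{"e":1,"wj":37}],"sbc":[{"df":27,"mc":30},[15,16,7,75,54],{"hy":52,"scx":76}],"shv":{"nn":[67,14,73],"y":{"akj":32,"x":66}},"yg":{"aof":[43,93,94,29,85,7],"j":{"g":2,"gwe":93,"oi":37,"zqn":64},"k":{"fz":97,"t":9,"wd":49},"l":{"toa":91,"vao":48,"zk":79}}}
After op 25 (add /yg/j/z 98): {"bh":[25,{"hbm":53,"pql":12,"r":31},{"o":32,"pnv":77,"w":55},50,85,79,{"e":1,"wj":37}],"sbc":[{"df":27,"mc":30},[15,16,7,75,54],{"hy":52,"scx":76}],"shv":{"nn":[67,14,73],"y":{"akj":32,"x":66}},"yg":{"aof":[43,93,94,29,11,7],"j":{"g":2,"gwe":93,"oi":37,"z":98,"zqn":64},"k":{"fz":97,"t":9,"wd":49},"l":{"toa":91,"vao":48,"zk":79}}}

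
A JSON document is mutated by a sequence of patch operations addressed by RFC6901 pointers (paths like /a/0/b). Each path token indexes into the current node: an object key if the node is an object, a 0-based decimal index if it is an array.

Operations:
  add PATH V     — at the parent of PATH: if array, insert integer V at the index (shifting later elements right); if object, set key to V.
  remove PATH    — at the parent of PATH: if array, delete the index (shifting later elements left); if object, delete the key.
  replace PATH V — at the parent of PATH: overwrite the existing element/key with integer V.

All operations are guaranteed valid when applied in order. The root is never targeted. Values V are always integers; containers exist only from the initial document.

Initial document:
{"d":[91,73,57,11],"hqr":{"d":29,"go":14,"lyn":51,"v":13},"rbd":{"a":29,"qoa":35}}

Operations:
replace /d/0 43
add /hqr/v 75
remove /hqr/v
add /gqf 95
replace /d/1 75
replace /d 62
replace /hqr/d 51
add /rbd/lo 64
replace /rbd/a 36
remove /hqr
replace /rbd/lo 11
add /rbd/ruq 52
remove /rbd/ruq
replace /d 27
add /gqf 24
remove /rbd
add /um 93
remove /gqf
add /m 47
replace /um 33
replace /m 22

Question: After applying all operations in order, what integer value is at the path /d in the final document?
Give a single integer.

After op 1 (replace /d/0 43): {"d":[43,73,57,11],"hqr":{"d":29,"go":14,"lyn":51,"v":13},"rbd":{"a":29,"qoa":35}}
After op 2 (add /hqr/v 75): {"d":[43,73,57,11],"hqr":{"d":29,"go":14,"lyn":51,"v":75},"rbd":{"a":29,"qoa":35}}
After op 3 (remove /hqr/v): {"d":[43,73,57,11],"hqr":{"d":29,"go":14,"lyn":51},"rbd":{"a":29,"qoa":35}}
After op 4 (add /gqf 95): {"d":[43,73,57,11],"gqf":95,"hqr":{"d":29,"go":14,"lyn":51},"rbd":{"a":29,"qoa":35}}
After op 5 (replace /d/1 75): {"d":[43,75,57,11],"gqf":95,"hqr":{"d":29,"go":14,"lyn":51},"rbd":{"a":29,"qoa":35}}
After op 6 (replace /d 62): {"d":62,"gqf":95,"hqr":{"d":29,"go":14,"lyn":51},"rbd":{"a":29,"qoa":35}}
After op 7 (replace /hqr/d 51): {"d":62,"gqf":95,"hqr":{"d":51,"go":14,"lyn":51},"rbd":{"a":29,"qoa":35}}
After op 8 (add /rbd/lo 64): {"d":62,"gqf":95,"hqr":{"d":51,"go":14,"lyn":51},"rbd":{"a":29,"lo":64,"qoa":35}}
After op 9 (replace /rbd/a 36): {"d":62,"gqf":95,"hqr":{"d":51,"go":14,"lyn":51},"rbd":{"a":36,"lo":64,"qoa":35}}
After op 10 (remove /hqr): {"d":62,"gqf":95,"rbd":{"a":36,"lo":64,"qoa":35}}
After op 11 (replace /rbd/lo 11): {"d":62,"gqf":95,"rbd":{"a":36,"lo":11,"qoa":35}}
After op 12 (add /rbd/ruq 52): {"d":62,"gqf":95,"rbd":{"a":36,"lo":11,"qoa":35,"ruq":52}}
After op 13 (remove /rbd/ruq): {"d":62,"gqf":95,"rbd":{"a":36,"lo":11,"qoa":35}}
After op 14 (replace /d 27): {"d":27,"gqf":95,"rbd":{"a":36,"lo":11,"qoa":35}}
After op 15 (add /gqf 24): {"d":27,"gqf":24,"rbd":{"a":36,"lo":11,"qoa":35}}
After op 16 (remove /rbd): {"d":27,"gqf":24}
After op 17 (add /um 93): {"d":27,"gqf":24,"um":93}
After op 18 (remove /gqf): {"d":27,"um":93}
After op 19 (add /m 47): {"d":27,"m":47,"um":93}
After op 20 (replace /um 33): {"d":27,"m":47,"um":33}
After op 21 (replace /m 22): {"d":27,"m":22,"um":33}
Value at /d: 27

Answer: 27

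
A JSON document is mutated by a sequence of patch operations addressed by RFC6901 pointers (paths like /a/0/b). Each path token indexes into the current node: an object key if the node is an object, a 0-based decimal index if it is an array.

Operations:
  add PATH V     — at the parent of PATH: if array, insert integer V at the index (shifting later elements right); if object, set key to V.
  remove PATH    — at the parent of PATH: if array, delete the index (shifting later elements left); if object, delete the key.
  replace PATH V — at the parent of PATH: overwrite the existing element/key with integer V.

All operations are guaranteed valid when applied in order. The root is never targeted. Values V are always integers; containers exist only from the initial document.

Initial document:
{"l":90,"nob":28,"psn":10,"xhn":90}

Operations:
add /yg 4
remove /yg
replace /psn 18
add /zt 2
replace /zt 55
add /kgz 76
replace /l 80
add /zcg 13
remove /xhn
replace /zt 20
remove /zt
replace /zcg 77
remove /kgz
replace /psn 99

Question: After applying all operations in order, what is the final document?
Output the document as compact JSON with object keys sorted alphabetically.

After op 1 (add /yg 4): {"l":90,"nob":28,"psn":10,"xhn":90,"yg":4}
After op 2 (remove /yg): {"l":90,"nob":28,"psn":10,"xhn":90}
After op 3 (replace /psn 18): {"l":90,"nob":28,"psn":18,"xhn":90}
After op 4 (add /zt 2): {"l":90,"nob":28,"psn":18,"xhn":90,"zt":2}
After op 5 (replace /zt 55): {"l":90,"nob":28,"psn":18,"xhn":90,"zt":55}
After op 6 (add /kgz 76): {"kgz":76,"l":90,"nob":28,"psn":18,"xhn":90,"zt":55}
After op 7 (replace /l 80): {"kgz":76,"l":80,"nob":28,"psn":18,"xhn":90,"zt":55}
After op 8 (add /zcg 13): {"kgz":76,"l":80,"nob":28,"psn":18,"xhn":90,"zcg":13,"zt":55}
After op 9 (remove /xhn): {"kgz":76,"l":80,"nob":28,"psn":18,"zcg":13,"zt":55}
After op 10 (replace /zt 20): {"kgz":76,"l":80,"nob":28,"psn":18,"zcg":13,"zt":20}
After op 11 (remove /zt): {"kgz":76,"l":80,"nob":28,"psn":18,"zcg":13}
After op 12 (replace /zcg 77): {"kgz":76,"l":80,"nob":28,"psn":18,"zcg":77}
After op 13 (remove /kgz): {"l":80,"nob":28,"psn":18,"zcg":77}
After op 14 (replace /psn 99): {"l":80,"nob":28,"psn":99,"zcg":77}

Answer: {"l":80,"nob":28,"psn":99,"zcg":77}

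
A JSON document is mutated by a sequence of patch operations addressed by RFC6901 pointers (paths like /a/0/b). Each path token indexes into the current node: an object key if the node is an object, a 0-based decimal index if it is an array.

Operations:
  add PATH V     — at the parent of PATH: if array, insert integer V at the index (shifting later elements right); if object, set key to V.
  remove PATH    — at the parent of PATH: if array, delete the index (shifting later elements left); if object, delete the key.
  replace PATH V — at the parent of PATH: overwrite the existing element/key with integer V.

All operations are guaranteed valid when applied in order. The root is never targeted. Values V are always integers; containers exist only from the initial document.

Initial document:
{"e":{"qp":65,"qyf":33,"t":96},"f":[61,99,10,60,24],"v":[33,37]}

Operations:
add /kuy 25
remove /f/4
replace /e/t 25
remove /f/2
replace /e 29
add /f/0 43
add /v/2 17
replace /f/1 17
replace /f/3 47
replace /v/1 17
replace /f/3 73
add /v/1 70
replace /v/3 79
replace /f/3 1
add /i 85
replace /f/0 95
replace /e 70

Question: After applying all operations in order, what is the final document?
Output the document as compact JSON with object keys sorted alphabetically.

Answer: {"e":70,"f":[95,17,99,1],"i":85,"kuy":25,"v":[33,70,17,79]}

Derivation:
After op 1 (add /kuy 25): {"e":{"qp":65,"qyf":33,"t":96},"f":[61,99,10,60,24],"kuy":25,"v":[33,37]}
After op 2 (remove /f/4): {"e":{"qp":65,"qyf":33,"t":96},"f":[61,99,10,60],"kuy":25,"v":[33,37]}
After op 3 (replace /e/t 25): {"e":{"qp":65,"qyf":33,"t":25},"f":[61,99,10,60],"kuy":25,"v":[33,37]}
After op 4 (remove /f/2): {"e":{"qp":65,"qyf":33,"t":25},"f":[61,99,60],"kuy":25,"v":[33,37]}
After op 5 (replace /e 29): {"e":29,"f":[61,99,60],"kuy":25,"v":[33,37]}
After op 6 (add /f/0 43): {"e":29,"f":[43,61,99,60],"kuy":25,"v":[33,37]}
After op 7 (add /v/2 17): {"e":29,"f":[43,61,99,60],"kuy":25,"v":[33,37,17]}
After op 8 (replace /f/1 17): {"e":29,"f":[43,17,99,60],"kuy":25,"v":[33,37,17]}
After op 9 (replace /f/3 47): {"e":29,"f":[43,17,99,47],"kuy":25,"v":[33,37,17]}
After op 10 (replace /v/1 17): {"e":29,"f":[43,17,99,47],"kuy":25,"v":[33,17,17]}
After op 11 (replace /f/3 73): {"e":29,"f":[43,17,99,73],"kuy":25,"v":[33,17,17]}
After op 12 (add /v/1 70): {"e":29,"f":[43,17,99,73],"kuy":25,"v":[33,70,17,17]}
After op 13 (replace /v/3 79): {"e":29,"f":[43,17,99,73],"kuy":25,"v":[33,70,17,79]}
After op 14 (replace /f/3 1): {"e":29,"f":[43,17,99,1],"kuy":25,"v":[33,70,17,79]}
After op 15 (add /i 85): {"e":29,"f":[43,17,99,1],"i":85,"kuy":25,"v":[33,70,17,79]}
After op 16 (replace /f/0 95): {"e":29,"f":[95,17,99,1],"i":85,"kuy":25,"v":[33,70,17,79]}
After op 17 (replace /e 70): {"e":70,"f":[95,17,99,1],"i":85,"kuy":25,"v":[33,70,17,79]}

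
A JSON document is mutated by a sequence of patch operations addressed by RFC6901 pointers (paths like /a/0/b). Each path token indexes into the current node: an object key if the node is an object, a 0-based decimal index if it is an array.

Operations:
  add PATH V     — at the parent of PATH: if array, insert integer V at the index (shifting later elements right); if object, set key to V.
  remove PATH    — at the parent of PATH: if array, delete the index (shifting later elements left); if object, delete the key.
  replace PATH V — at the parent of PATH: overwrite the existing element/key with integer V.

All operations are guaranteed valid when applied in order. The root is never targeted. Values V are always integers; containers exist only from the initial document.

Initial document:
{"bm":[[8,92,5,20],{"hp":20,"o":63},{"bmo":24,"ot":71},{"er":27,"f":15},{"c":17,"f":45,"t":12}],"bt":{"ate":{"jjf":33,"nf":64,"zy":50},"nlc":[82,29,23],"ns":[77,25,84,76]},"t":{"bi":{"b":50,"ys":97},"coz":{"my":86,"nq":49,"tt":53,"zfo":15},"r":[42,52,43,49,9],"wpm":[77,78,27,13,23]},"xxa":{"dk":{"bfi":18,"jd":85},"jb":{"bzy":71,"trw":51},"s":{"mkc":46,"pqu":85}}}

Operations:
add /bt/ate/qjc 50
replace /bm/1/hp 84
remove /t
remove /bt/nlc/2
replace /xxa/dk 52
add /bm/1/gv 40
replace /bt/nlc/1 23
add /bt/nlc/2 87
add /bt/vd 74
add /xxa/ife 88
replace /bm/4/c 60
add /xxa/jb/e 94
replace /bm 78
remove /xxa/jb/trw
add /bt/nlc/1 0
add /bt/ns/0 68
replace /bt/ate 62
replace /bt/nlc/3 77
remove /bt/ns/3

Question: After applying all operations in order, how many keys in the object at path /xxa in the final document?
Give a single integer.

After op 1 (add /bt/ate/qjc 50): {"bm":[[8,92,5,20],{"hp":20,"o":63},{"bmo":24,"ot":71},{"er":27,"f":15},{"c":17,"f":45,"t":12}],"bt":{"ate":{"jjf":33,"nf":64,"qjc":50,"zy":50},"nlc":[82,29,23],"ns":[77,25,84,76]},"t":{"bi":{"b":50,"ys":97},"coz":{"my":86,"nq":49,"tt":53,"zfo":15},"r":[42,52,43,49,9],"wpm":[77,78,27,13,23]},"xxa":{"dk":{"bfi":18,"jd":85},"jb":{"bzy":71,"trw":51},"s":{"mkc":46,"pqu":85}}}
After op 2 (replace /bm/1/hp 84): {"bm":[[8,92,5,20],{"hp":84,"o":63},{"bmo":24,"ot":71},{"er":27,"f":15},{"c":17,"f":45,"t":12}],"bt":{"ate":{"jjf":33,"nf":64,"qjc":50,"zy":50},"nlc":[82,29,23],"ns":[77,25,84,76]},"t":{"bi":{"b":50,"ys":97},"coz":{"my":86,"nq":49,"tt":53,"zfo":15},"r":[42,52,43,49,9],"wpm":[77,78,27,13,23]},"xxa":{"dk":{"bfi":18,"jd":85},"jb":{"bzy":71,"trw":51},"s":{"mkc":46,"pqu":85}}}
After op 3 (remove /t): {"bm":[[8,92,5,20],{"hp":84,"o":63},{"bmo":24,"ot":71},{"er":27,"f":15},{"c":17,"f":45,"t":12}],"bt":{"ate":{"jjf":33,"nf":64,"qjc":50,"zy":50},"nlc":[82,29,23],"ns":[77,25,84,76]},"xxa":{"dk":{"bfi":18,"jd":85},"jb":{"bzy":71,"trw":51},"s":{"mkc":46,"pqu":85}}}
After op 4 (remove /bt/nlc/2): {"bm":[[8,92,5,20],{"hp":84,"o":63},{"bmo":24,"ot":71},{"er":27,"f":15},{"c":17,"f":45,"t":12}],"bt":{"ate":{"jjf":33,"nf":64,"qjc":50,"zy":50},"nlc":[82,29],"ns":[77,25,84,76]},"xxa":{"dk":{"bfi":18,"jd":85},"jb":{"bzy":71,"trw":51},"s":{"mkc":46,"pqu":85}}}
After op 5 (replace /xxa/dk 52): {"bm":[[8,92,5,20],{"hp":84,"o":63},{"bmo":24,"ot":71},{"er":27,"f":15},{"c":17,"f":45,"t":12}],"bt":{"ate":{"jjf":33,"nf":64,"qjc":50,"zy":50},"nlc":[82,29],"ns":[77,25,84,76]},"xxa":{"dk":52,"jb":{"bzy":71,"trw":51},"s":{"mkc":46,"pqu":85}}}
After op 6 (add /bm/1/gv 40): {"bm":[[8,92,5,20],{"gv":40,"hp":84,"o":63},{"bmo":24,"ot":71},{"er":27,"f":15},{"c":17,"f":45,"t":12}],"bt":{"ate":{"jjf":33,"nf":64,"qjc":50,"zy":50},"nlc":[82,29],"ns":[77,25,84,76]},"xxa":{"dk":52,"jb":{"bzy":71,"trw":51},"s":{"mkc":46,"pqu":85}}}
After op 7 (replace /bt/nlc/1 23): {"bm":[[8,92,5,20],{"gv":40,"hp":84,"o":63},{"bmo":24,"ot":71},{"er":27,"f":15},{"c":17,"f":45,"t":12}],"bt":{"ate":{"jjf":33,"nf":64,"qjc":50,"zy":50},"nlc":[82,23],"ns":[77,25,84,76]},"xxa":{"dk":52,"jb":{"bzy":71,"trw":51},"s":{"mkc":46,"pqu":85}}}
After op 8 (add /bt/nlc/2 87): {"bm":[[8,92,5,20],{"gv":40,"hp":84,"o":63},{"bmo":24,"ot":71},{"er":27,"f":15},{"c":17,"f":45,"t":12}],"bt":{"ate":{"jjf":33,"nf":64,"qjc":50,"zy":50},"nlc":[82,23,87],"ns":[77,25,84,76]},"xxa":{"dk":52,"jb":{"bzy":71,"trw":51},"s":{"mkc":46,"pqu":85}}}
After op 9 (add /bt/vd 74): {"bm":[[8,92,5,20],{"gv":40,"hp":84,"o":63},{"bmo":24,"ot":71},{"er":27,"f":15},{"c":17,"f":45,"t":12}],"bt":{"ate":{"jjf":33,"nf":64,"qjc":50,"zy":50},"nlc":[82,23,87],"ns":[77,25,84,76],"vd":74},"xxa":{"dk":52,"jb":{"bzy":71,"trw":51},"s":{"mkc":46,"pqu":85}}}
After op 10 (add /xxa/ife 88): {"bm":[[8,92,5,20],{"gv":40,"hp":84,"o":63},{"bmo":24,"ot":71},{"er":27,"f":15},{"c":17,"f":45,"t":12}],"bt":{"ate":{"jjf":33,"nf":64,"qjc":50,"zy":50},"nlc":[82,23,87],"ns":[77,25,84,76],"vd":74},"xxa":{"dk":52,"ife":88,"jb":{"bzy":71,"trw":51},"s":{"mkc":46,"pqu":85}}}
After op 11 (replace /bm/4/c 60): {"bm":[[8,92,5,20],{"gv":40,"hp":84,"o":63},{"bmo":24,"ot":71},{"er":27,"f":15},{"c":60,"f":45,"t":12}],"bt":{"ate":{"jjf":33,"nf":64,"qjc":50,"zy":50},"nlc":[82,23,87],"ns":[77,25,84,76],"vd":74},"xxa":{"dk":52,"ife":88,"jb":{"bzy":71,"trw":51},"s":{"mkc":46,"pqu":85}}}
After op 12 (add /xxa/jb/e 94): {"bm":[[8,92,5,20],{"gv":40,"hp":84,"o":63},{"bmo":24,"ot":71},{"er":27,"f":15},{"c":60,"f":45,"t":12}],"bt":{"ate":{"jjf":33,"nf":64,"qjc":50,"zy":50},"nlc":[82,23,87],"ns":[77,25,84,76],"vd":74},"xxa":{"dk":52,"ife":88,"jb":{"bzy":71,"e":94,"trw":51},"s":{"mkc":46,"pqu":85}}}
After op 13 (replace /bm 78): {"bm":78,"bt":{"ate":{"jjf":33,"nf":64,"qjc":50,"zy":50},"nlc":[82,23,87],"ns":[77,25,84,76],"vd":74},"xxa":{"dk":52,"ife":88,"jb":{"bzy":71,"e":94,"trw":51},"s":{"mkc":46,"pqu":85}}}
After op 14 (remove /xxa/jb/trw): {"bm":78,"bt":{"ate":{"jjf":33,"nf":64,"qjc":50,"zy":50},"nlc":[82,23,87],"ns":[77,25,84,76],"vd":74},"xxa":{"dk":52,"ife":88,"jb":{"bzy":71,"e":94},"s":{"mkc":46,"pqu":85}}}
After op 15 (add /bt/nlc/1 0): {"bm":78,"bt":{"ate":{"jjf":33,"nf":64,"qjc":50,"zy":50},"nlc":[82,0,23,87],"ns":[77,25,84,76],"vd":74},"xxa":{"dk":52,"ife":88,"jb":{"bzy":71,"e":94},"s":{"mkc":46,"pqu":85}}}
After op 16 (add /bt/ns/0 68): {"bm":78,"bt":{"ate":{"jjf":33,"nf":64,"qjc":50,"zy":50},"nlc":[82,0,23,87],"ns":[68,77,25,84,76],"vd":74},"xxa":{"dk":52,"ife":88,"jb":{"bzy":71,"e":94},"s":{"mkc":46,"pqu":85}}}
After op 17 (replace /bt/ate 62): {"bm":78,"bt":{"ate":62,"nlc":[82,0,23,87],"ns":[68,77,25,84,76],"vd":74},"xxa":{"dk":52,"ife":88,"jb":{"bzy":71,"e":94},"s":{"mkc":46,"pqu":85}}}
After op 18 (replace /bt/nlc/3 77): {"bm":78,"bt":{"ate":62,"nlc":[82,0,23,77],"ns":[68,77,25,84,76],"vd":74},"xxa":{"dk":52,"ife":88,"jb":{"bzy":71,"e":94},"s":{"mkc":46,"pqu":85}}}
After op 19 (remove /bt/ns/3): {"bm":78,"bt":{"ate":62,"nlc":[82,0,23,77],"ns":[68,77,25,76],"vd":74},"xxa":{"dk":52,"ife":88,"jb":{"bzy":71,"e":94},"s":{"mkc":46,"pqu":85}}}
Size at path /xxa: 4

Answer: 4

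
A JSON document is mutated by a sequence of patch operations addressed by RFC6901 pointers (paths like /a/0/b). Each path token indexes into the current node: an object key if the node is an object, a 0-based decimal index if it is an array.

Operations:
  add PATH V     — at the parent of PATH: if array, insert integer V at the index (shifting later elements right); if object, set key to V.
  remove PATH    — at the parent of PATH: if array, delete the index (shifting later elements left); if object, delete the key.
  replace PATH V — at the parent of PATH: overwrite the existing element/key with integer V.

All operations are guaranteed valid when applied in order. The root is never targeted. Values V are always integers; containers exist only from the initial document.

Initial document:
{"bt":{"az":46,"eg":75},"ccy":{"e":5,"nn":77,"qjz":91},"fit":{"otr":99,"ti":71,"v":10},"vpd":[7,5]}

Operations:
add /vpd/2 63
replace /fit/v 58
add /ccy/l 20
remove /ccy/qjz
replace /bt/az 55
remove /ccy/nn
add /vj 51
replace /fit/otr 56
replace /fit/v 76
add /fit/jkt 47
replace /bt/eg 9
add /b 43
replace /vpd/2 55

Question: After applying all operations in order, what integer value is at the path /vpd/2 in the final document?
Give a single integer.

After op 1 (add /vpd/2 63): {"bt":{"az":46,"eg":75},"ccy":{"e":5,"nn":77,"qjz":91},"fit":{"otr":99,"ti":71,"v":10},"vpd":[7,5,63]}
After op 2 (replace /fit/v 58): {"bt":{"az":46,"eg":75},"ccy":{"e":5,"nn":77,"qjz":91},"fit":{"otr":99,"ti":71,"v":58},"vpd":[7,5,63]}
After op 3 (add /ccy/l 20): {"bt":{"az":46,"eg":75},"ccy":{"e":5,"l":20,"nn":77,"qjz":91},"fit":{"otr":99,"ti":71,"v":58},"vpd":[7,5,63]}
After op 4 (remove /ccy/qjz): {"bt":{"az":46,"eg":75},"ccy":{"e":5,"l":20,"nn":77},"fit":{"otr":99,"ti":71,"v":58},"vpd":[7,5,63]}
After op 5 (replace /bt/az 55): {"bt":{"az":55,"eg":75},"ccy":{"e":5,"l":20,"nn":77},"fit":{"otr":99,"ti":71,"v":58},"vpd":[7,5,63]}
After op 6 (remove /ccy/nn): {"bt":{"az":55,"eg":75},"ccy":{"e":5,"l":20},"fit":{"otr":99,"ti":71,"v":58},"vpd":[7,5,63]}
After op 7 (add /vj 51): {"bt":{"az":55,"eg":75},"ccy":{"e":5,"l":20},"fit":{"otr":99,"ti":71,"v":58},"vj":51,"vpd":[7,5,63]}
After op 8 (replace /fit/otr 56): {"bt":{"az":55,"eg":75},"ccy":{"e":5,"l":20},"fit":{"otr":56,"ti":71,"v":58},"vj":51,"vpd":[7,5,63]}
After op 9 (replace /fit/v 76): {"bt":{"az":55,"eg":75},"ccy":{"e":5,"l":20},"fit":{"otr":56,"ti":71,"v":76},"vj":51,"vpd":[7,5,63]}
After op 10 (add /fit/jkt 47): {"bt":{"az":55,"eg":75},"ccy":{"e":5,"l":20},"fit":{"jkt":47,"otr":56,"ti":71,"v":76},"vj":51,"vpd":[7,5,63]}
After op 11 (replace /bt/eg 9): {"bt":{"az":55,"eg":9},"ccy":{"e":5,"l":20},"fit":{"jkt":47,"otr":56,"ti":71,"v":76},"vj":51,"vpd":[7,5,63]}
After op 12 (add /b 43): {"b":43,"bt":{"az":55,"eg":9},"ccy":{"e":5,"l":20},"fit":{"jkt":47,"otr":56,"ti":71,"v":76},"vj":51,"vpd":[7,5,63]}
After op 13 (replace /vpd/2 55): {"b":43,"bt":{"az":55,"eg":9},"ccy":{"e":5,"l":20},"fit":{"jkt":47,"otr":56,"ti":71,"v":76},"vj":51,"vpd":[7,5,55]}
Value at /vpd/2: 55

Answer: 55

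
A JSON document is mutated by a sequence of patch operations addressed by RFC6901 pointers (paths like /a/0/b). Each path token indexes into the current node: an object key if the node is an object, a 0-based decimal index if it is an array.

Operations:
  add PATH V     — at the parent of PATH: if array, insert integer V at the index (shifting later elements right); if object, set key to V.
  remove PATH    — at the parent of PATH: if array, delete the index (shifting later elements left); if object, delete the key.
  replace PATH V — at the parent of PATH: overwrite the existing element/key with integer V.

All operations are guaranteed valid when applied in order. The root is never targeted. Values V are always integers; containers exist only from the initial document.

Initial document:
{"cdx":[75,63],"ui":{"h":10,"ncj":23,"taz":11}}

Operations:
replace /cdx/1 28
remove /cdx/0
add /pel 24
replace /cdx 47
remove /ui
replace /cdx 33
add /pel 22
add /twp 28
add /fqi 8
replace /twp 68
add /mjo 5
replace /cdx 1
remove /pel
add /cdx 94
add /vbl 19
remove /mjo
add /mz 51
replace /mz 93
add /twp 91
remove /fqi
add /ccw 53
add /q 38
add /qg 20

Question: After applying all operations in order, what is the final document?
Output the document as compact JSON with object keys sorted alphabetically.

Answer: {"ccw":53,"cdx":94,"mz":93,"q":38,"qg":20,"twp":91,"vbl":19}

Derivation:
After op 1 (replace /cdx/1 28): {"cdx":[75,28],"ui":{"h":10,"ncj":23,"taz":11}}
After op 2 (remove /cdx/0): {"cdx":[28],"ui":{"h":10,"ncj":23,"taz":11}}
After op 3 (add /pel 24): {"cdx":[28],"pel":24,"ui":{"h":10,"ncj":23,"taz":11}}
After op 4 (replace /cdx 47): {"cdx":47,"pel":24,"ui":{"h":10,"ncj":23,"taz":11}}
After op 5 (remove /ui): {"cdx":47,"pel":24}
After op 6 (replace /cdx 33): {"cdx":33,"pel":24}
After op 7 (add /pel 22): {"cdx":33,"pel":22}
After op 8 (add /twp 28): {"cdx":33,"pel":22,"twp":28}
After op 9 (add /fqi 8): {"cdx":33,"fqi":8,"pel":22,"twp":28}
After op 10 (replace /twp 68): {"cdx":33,"fqi":8,"pel":22,"twp":68}
After op 11 (add /mjo 5): {"cdx":33,"fqi":8,"mjo":5,"pel":22,"twp":68}
After op 12 (replace /cdx 1): {"cdx":1,"fqi":8,"mjo":5,"pel":22,"twp":68}
After op 13 (remove /pel): {"cdx":1,"fqi":8,"mjo":5,"twp":68}
After op 14 (add /cdx 94): {"cdx":94,"fqi":8,"mjo":5,"twp":68}
After op 15 (add /vbl 19): {"cdx":94,"fqi":8,"mjo":5,"twp":68,"vbl":19}
After op 16 (remove /mjo): {"cdx":94,"fqi":8,"twp":68,"vbl":19}
After op 17 (add /mz 51): {"cdx":94,"fqi":8,"mz":51,"twp":68,"vbl":19}
After op 18 (replace /mz 93): {"cdx":94,"fqi":8,"mz":93,"twp":68,"vbl":19}
After op 19 (add /twp 91): {"cdx":94,"fqi":8,"mz":93,"twp":91,"vbl":19}
After op 20 (remove /fqi): {"cdx":94,"mz":93,"twp":91,"vbl":19}
After op 21 (add /ccw 53): {"ccw":53,"cdx":94,"mz":93,"twp":91,"vbl":19}
After op 22 (add /q 38): {"ccw":53,"cdx":94,"mz":93,"q":38,"twp":91,"vbl":19}
After op 23 (add /qg 20): {"ccw":53,"cdx":94,"mz":93,"q":38,"qg":20,"twp":91,"vbl":19}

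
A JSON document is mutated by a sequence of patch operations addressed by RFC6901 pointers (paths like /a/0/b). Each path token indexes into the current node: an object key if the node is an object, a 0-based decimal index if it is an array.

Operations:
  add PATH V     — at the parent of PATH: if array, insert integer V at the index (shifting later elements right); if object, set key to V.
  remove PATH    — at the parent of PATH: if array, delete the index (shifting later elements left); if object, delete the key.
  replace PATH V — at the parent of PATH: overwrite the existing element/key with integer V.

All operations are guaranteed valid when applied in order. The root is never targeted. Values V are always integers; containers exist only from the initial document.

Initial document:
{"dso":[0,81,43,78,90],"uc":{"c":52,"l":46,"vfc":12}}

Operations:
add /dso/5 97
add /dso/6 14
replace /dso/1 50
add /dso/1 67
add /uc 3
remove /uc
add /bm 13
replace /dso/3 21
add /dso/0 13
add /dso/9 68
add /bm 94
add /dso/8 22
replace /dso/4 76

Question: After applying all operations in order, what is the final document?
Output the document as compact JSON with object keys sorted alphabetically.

Answer: {"bm":94,"dso":[13,0,67,50,76,78,90,97,22,14,68]}

Derivation:
After op 1 (add /dso/5 97): {"dso":[0,81,43,78,90,97],"uc":{"c":52,"l":46,"vfc":12}}
After op 2 (add /dso/6 14): {"dso":[0,81,43,78,90,97,14],"uc":{"c":52,"l":46,"vfc":12}}
After op 3 (replace /dso/1 50): {"dso":[0,50,43,78,90,97,14],"uc":{"c":52,"l":46,"vfc":12}}
After op 4 (add /dso/1 67): {"dso":[0,67,50,43,78,90,97,14],"uc":{"c":52,"l":46,"vfc":12}}
After op 5 (add /uc 3): {"dso":[0,67,50,43,78,90,97,14],"uc":3}
After op 6 (remove /uc): {"dso":[0,67,50,43,78,90,97,14]}
After op 7 (add /bm 13): {"bm":13,"dso":[0,67,50,43,78,90,97,14]}
After op 8 (replace /dso/3 21): {"bm":13,"dso":[0,67,50,21,78,90,97,14]}
After op 9 (add /dso/0 13): {"bm":13,"dso":[13,0,67,50,21,78,90,97,14]}
After op 10 (add /dso/9 68): {"bm":13,"dso":[13,0,67,50,21,78,90,97,14,68]}
After op 11 (add /bm 94): {"bm":94,"dso":[13,0,67,50,21,78,90,97,14,68]}
After op 12 (add /dso/8 22): {"bm":94,"dso":[13,0,67,50,21,78,90,97,22,14,68]}
After op 13 (replace /dso/4 76): {"bm":94,"dso":[13,0,67,50,76,78,90,97,22,14,68]}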